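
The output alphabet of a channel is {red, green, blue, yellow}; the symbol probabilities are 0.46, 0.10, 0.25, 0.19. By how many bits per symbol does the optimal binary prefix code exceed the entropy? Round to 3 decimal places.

0.027 bits

Entropy H = −Σ p log₂ p ≈ 1.8028 bits.
Huffman merges: 1/10+19/100→29/100; 1/4+29/100→27/50; 23/50+27/50→1. L = 183/100 ≈ 1.8300.
L − H = 1.8300 − 1.8028 = 0.027 bits.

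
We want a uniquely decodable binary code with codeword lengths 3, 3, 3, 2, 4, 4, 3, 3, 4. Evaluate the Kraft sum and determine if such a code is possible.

1.0625; no

With common denominator 2^4 = 16: Σ 2^(−ℓᵢ) = 2/16 + 2/16 + 2/16 + 4/16 + 1/16 + 1/16 + 2/16 + 2/16 + 1/16 = 17/16 = 1.0625.
Kraft's inequality requires Σ ≤ 1; here Σ = 1.0625 > 1, so no such prefix code exists.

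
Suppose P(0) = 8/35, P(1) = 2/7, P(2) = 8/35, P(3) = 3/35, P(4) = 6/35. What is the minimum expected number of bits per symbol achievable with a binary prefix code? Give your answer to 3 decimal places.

2.257 bits/symbol

Repeatedly combine the two least-probable nodes; the expected code length is the sum of the merged weights.
merge 3/35 + 6/35 → 9/35
merge 8/35 + 8/35 → 16/35
merge 9/35 + 2/7 → 19/35
merge 16/35 + 19/35 → 1
L = 9/35 + 16/35 + 19/35 + 1 = 79/35 ≈ 2.257 bits/symbol.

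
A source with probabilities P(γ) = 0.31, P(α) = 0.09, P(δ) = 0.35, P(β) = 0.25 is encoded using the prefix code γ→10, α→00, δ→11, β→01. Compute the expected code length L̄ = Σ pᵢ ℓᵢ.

L̄ = Σ pᵢ·ℓᵢ = 0.31·2 + 0.09·2 + 0.35·2 + 0.25·2 = 2 bits/symbol.

2 bits/symbol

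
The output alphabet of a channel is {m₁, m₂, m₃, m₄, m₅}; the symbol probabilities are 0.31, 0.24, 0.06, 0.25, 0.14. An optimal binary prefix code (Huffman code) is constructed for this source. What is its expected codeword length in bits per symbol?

2.2 bits/symbol

Repeatedly combine the two least-probable nodes; the expected code length is the sum of the merged weights.
merge 3/50 + 7/50 → 1/5
merge 1/5 + 6/25 → 11/25
merge 1/4 + 31/100 → 14/25
merge 11/25 + 14/25 → 1
L = 1/5 + 11/25 + 14/25 + 1 = 11/5 = 2.2 bits/symbol.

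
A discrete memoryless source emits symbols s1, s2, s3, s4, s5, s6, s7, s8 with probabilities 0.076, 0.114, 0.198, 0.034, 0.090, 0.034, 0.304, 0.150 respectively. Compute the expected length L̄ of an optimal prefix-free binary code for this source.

Repeatedly combine the two least-probable nodes; the expected code length is the sum of the merged weights.
merge 17/500 + 17/500 → 17/250
merge 17/250 + 19/250 → 18/125
merge 9/100 + 57/500 → 51/250
merge 18/125 + 3/20 → 147/500
merge 99/500 + 51/250 → 201/500
merge 147/500 + 38/125 → 299/500
merge 201/500 + 299/500 → 1
L = 17/250 + 18/125 + 51/250 + 147/500 + 201/500 + 299/500 + 1 = 271/100 = 2.71 bits/symbol.

2.71 bits/symbol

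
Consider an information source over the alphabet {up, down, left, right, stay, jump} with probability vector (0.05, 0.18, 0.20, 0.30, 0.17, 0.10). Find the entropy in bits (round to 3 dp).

H = −Σ pᵢ log₂ pᵢ.
−0.05·log₂(0.05) = 0.2161
−0.18·log₂(0.18) = 0.4453
−0.20·log₂(0.20) = 0.4644
−0.30·log₂(0.30) = 0.5211
−0.17·log₂(0.17) = 0.4346
−0.10·log₂(0.10) = 0.3322
Sum ≈ 2.4137 → 2.414 bits.

2.414 bits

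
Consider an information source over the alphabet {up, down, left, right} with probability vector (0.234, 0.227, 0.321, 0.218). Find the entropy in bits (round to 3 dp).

H = −Σ pᵢ log₂ pᵢ.
−0.234·log₂(0.234) = 0.4903
−0.227·log₂(0.227) = 0.4856
−0.321·log₂(0.321) = 0.5262
−0.218·log₂(0.218) = 0.4791
Sum ≈ 1.9812 → 1.981 bits.

1.981 bits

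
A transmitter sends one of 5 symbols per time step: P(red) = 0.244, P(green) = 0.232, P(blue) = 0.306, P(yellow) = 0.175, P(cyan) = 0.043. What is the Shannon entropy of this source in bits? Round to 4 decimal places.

H = −Σ pᵢ log₂ pᵢ.
−0.244·log₂(0.244) = 0.4966
−0.232·log₂(0.232) = 0.4890
−0.306·log₂(0.306) = 0.5228
−0.175·log₂(0.175) = 0.4401
−0.043·log₂(0.043) = 0.1952
Sum ≈ 2.1436 → 2.1436 bits.

2.1436 bits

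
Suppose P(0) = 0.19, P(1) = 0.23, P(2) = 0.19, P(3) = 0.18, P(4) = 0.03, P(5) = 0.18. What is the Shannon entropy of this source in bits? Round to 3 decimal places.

2.441 bits

H = −Σ pᵢ log₂ pᵢ.
−0.19·log₂(0.19) = 0.4552
−0.23·log₂(0.23) = 0.4877
−0.19·log₂(0.19) = 0.4552
−0.18·log₂(0.18) = 0.4453
−0.03·log₂(0.03) = 0.1518
−0.18·log₂(0.18) = 0.4453
Sum ≈ 2.4405 → 2.441 bits.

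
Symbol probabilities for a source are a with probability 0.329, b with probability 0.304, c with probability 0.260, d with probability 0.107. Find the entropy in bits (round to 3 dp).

H = −Σ pᵢ log₂ pᵢ.
−0.329·log₂(0.329) = 0.5277
−0.304·log₂(0.304) = 0.5222
−0.260·log₂(0.260) = 0.5053
−0.107·log₂(0.107) = 0.3450
Sum ≈ 1.9002 → 1.900 bits.

1.900 bits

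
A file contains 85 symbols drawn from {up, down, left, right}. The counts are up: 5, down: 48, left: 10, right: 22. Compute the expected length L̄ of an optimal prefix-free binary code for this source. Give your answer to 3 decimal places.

Probabilities are the counts divided by 85.
Repeatedly combine the two least-probable nodes; the expected code length is the sum of the merged weights.
merge 1/17 + 2/17 → 3/17
merge 3/17 + 22/85 → 37/85
merge 37/85 + 48/85 → 1
L = 3/17 + 37/85 + 1 = 137/85 ≈ 1.612 bits/symbol.

1.612 bits/symbol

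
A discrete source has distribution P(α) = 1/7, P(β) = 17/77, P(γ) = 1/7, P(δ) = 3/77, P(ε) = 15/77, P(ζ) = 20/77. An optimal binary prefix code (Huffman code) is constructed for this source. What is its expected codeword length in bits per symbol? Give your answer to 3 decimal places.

Repeatedly combine the two least-probable nodes; the expected code length is the sum of the merged weights.
merge 3/77 + 1/7 → 2/11
merge 1/7 + 2/11 → 25/77
merge 15/77 + 17/77 → 32/77
merge 20/77 + 25/77 → 45/77
merge 32/77 + 45/77 → 1
L = 2/11 + 25/77 + 32/77 + 45/77 + 1 = 193/77 ≈ 2.506 bits/symbol.

2.506 bits/symbol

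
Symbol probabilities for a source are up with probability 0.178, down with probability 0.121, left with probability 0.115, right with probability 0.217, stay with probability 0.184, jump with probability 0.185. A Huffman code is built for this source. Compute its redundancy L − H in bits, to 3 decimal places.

0.049 bits

Entropy H = −Σ p log₂ p ≈ 2.5488 bits.
Huffman merges: 23/200+121/1000→59/250; 89/500+23/125→181/500; 37/200+217/1000→201/500; 59/250+181/500→299/500; 201/500+299/500→1. L = 1299/500 ≈ 2.5980.
L − H = 2.5980 − 2.5488 = 0.049 bits.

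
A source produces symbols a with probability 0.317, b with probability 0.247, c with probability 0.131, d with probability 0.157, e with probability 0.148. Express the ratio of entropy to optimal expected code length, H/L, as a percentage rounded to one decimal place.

Entropy H = −Σ p log₂ p ≈ 2.2352 bits.
Huffman merges: 131/1000+37/250→279/1000; 157/1000+247/1000→101/250; 279/1000+317/1000→149/250; 101/250+149/250→1. L = 2279/1000 ≈ 2.2790.
Efficiency = H/L = 2.2352/2.2790 = 98.1%.

98.1%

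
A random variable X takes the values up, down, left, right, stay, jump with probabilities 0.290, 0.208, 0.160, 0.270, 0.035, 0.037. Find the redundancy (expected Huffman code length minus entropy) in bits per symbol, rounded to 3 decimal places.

Entropy H = −Σ p log₂ p ≈ 2.2674 bits.
Huffman merges: 7/200+37/1000→9/125; 9/125+4/25→29/125; 26/125+29/125→11/25; 27/100+29/100→14/25; 11/25+14/25→1. L = 288/125 ≈ 2.3040.
L − H = 2.3040 − 2.2674 = 0.037 bits.

0.037 bits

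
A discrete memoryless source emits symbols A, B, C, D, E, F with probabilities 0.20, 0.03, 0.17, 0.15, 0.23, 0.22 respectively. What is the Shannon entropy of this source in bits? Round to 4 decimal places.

H = −Σ pᵢ log₂ pᵢ.
−0.20·log₂(0.20) = 0.4644
−0.03·log₂(0.03) = 0.1518
−0.17·log₂(0.17) = 0.4346
−0.15·log₂(0.15) = 0.4105
−0.23·log₂(0.23) = 0.4877
−0.22·log₂(0.22) = 0.4806
Sum ≈ 2.4295 → 2.4295 bits.

2.4295 bits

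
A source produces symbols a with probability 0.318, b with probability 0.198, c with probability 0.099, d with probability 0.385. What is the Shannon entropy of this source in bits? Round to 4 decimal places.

H = −Σ pᵢ log₂ pᵢ.
−0.318·log₂(0.318) = 0.5256
−0.198·log₂(0.198) = 0.4626
−0.099·log₂(0.099) = 0.3303
−0.385·log₂(0.385) = 0.5302
Sum ≈ 1.8487 → 1.8487 bits.

1.8487 bits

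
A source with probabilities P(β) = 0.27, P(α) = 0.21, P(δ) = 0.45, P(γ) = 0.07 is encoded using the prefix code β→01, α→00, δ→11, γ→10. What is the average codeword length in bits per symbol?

L̄ = Σ pᵢ·ℓᵢ = 0.27·2 + 0.21·2 + 0.45·2 + 0.07·2 = 2 bits/symbol.

2 bits/symbol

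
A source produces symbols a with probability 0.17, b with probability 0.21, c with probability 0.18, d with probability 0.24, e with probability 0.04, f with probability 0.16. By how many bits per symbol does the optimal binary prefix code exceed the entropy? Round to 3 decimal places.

Entropy H = −Σ p log₂ p ≈ 2.4556 bits.
Huffman merges: 1/25+4/25→1/5; 17/100+9/50→7/20; 1/5+21/100→41/100; 6/25+7/20→59/100; 41/100+59/100→1. L = 51/20 ≈ 2.5500.
L − H = 2.5500 − 2.4556 = 0.094 bits.

0.094 bits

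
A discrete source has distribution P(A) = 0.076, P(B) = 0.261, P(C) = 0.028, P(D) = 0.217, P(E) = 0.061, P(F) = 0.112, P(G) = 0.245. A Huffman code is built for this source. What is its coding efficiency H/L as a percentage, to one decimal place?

99.1%

Entropy H = −Σ p log₂ p ≈ 2.5081 bits.
Huffman merges: 7/250+61/1000→89/1000; 19/250+89/1000→33/200; 14/125+33/200→277/1000; 217/1000+49/200→231/500; 261/1000+277/1000→269/500; 231/500+269/500→1. L = 2531/1000 ≈ 2.5310.
Efficiency = H/L = 2.5081/2.5310 = 99.1%.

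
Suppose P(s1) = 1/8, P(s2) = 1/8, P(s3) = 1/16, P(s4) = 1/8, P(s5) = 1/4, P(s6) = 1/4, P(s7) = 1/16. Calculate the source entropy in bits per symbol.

Each probability is a power of 1/2, so log₂(1/p) is an integer.
H = Σ p·log₂(1/p) = 1/8·3 + 1/8·3 + 1/16·4 + 1/8·3 + 1/4·2 + 1/4·2 + 1/16·4 = 2.625 bits.

2.625 bits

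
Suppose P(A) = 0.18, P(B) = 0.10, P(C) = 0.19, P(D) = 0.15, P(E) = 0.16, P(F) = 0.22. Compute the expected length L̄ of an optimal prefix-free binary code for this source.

Repeatedly combine the two least-probable nodes; the expected code length is the sum of the merged weights.
merge 1/10 + 3/20 → 1/4
merge 4/25 + 9/50 → 17/50
merge 19/100 + 11/50 → 41/100
merge 1/4 + 17/50 → 59/100
merge 41/100 + 59/100 → 1
L = 1/4 + 17/50 + 41/100 + 59/100 + 1 = 259/100 = 2.59 bits/symbol.

2.59 bits/symbol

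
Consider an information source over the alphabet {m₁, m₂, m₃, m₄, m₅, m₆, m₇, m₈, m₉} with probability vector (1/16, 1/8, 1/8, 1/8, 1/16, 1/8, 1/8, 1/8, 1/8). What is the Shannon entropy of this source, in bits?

3.125 bits

Each probability is a power of 1/2, so log₂(1/p) is an integer.
H = Σ p·log₂(1/p) = 1/16·4 + 1/8·3 + 1/8·3 + 1/8·3 + 1/16·4 + 1/8·3 + 1/8·3 + 1/8·3 + 1/8·3 = 3.125 bits.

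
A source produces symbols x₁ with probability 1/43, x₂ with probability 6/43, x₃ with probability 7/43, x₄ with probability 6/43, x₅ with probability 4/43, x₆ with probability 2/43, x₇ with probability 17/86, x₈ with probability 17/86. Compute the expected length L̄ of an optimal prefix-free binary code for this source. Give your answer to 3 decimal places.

Repeatedly combine the two least-probable nodes; the expected code length is the sum of the merged weights.
merge 1/43 + 2/43 → 3/43
merge 3/43 + 4/43 → 7/43
merge 6/43 + 6/43 → 12/43
merge 7/43 + 7/43 → 14/43
merge 17/86 + 17/86 → 17/43
merge 12/43 + 14/43 → 26/43
merge 17/43 + 26/43 → 1
L = 3/43 + 7/43 + 12/43 + 14/43 + 17/43 + 26/43 + 1 = 122/43 ≈ 2.837 bits/symbol.

2.837 bits/symbol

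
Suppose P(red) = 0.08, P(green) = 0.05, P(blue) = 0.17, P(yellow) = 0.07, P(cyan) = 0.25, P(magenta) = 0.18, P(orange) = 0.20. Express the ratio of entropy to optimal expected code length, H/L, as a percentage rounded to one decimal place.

Entropy H = −Σ p log₂ p ≈ 2.6204 bits.
Huffman merges: 1/20+7/100→3/25; 2/25+3/25→1/5; 17/100+9/50→7/20; 1/5+1/5→2/5; 1/4+7/20→3/5; 2/5+3/5→1. L = 267/100 ≈ 2.6700.
Efficiency = H/L = 2.6204/2.6700 = 98.1%.

98.1%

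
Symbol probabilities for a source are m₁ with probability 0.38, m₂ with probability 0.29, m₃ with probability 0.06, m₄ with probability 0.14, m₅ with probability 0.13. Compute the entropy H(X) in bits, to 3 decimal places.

H = −Σ pᵢ log₂ pᵢ.
−0.38·log₂(0.38) = 0.5305
−0.29·log₂(0.29) = 0.5179
−0.06·log₂(0.06) = 0.2435
−0.14·log₂(0.14) = 0.3971
−0.13·log₂(0.13) = 0.3826
Sum ≈ 2.0716 → 2.072 bits.

2.072 bits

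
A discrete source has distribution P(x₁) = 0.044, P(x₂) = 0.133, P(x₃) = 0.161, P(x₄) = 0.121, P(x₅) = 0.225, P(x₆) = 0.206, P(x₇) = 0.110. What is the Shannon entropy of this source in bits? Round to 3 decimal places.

2.682 bits

H = −Σ pᵢ log₂ pᵢ.
−0.044·log₂(0.044) = 0.1983
−0.133·log₂(0.133) = 0.3871
−0.161·log₂(0.161) = 0.4242
−0.121·log₂(0.121) = 0.3687
−0.225·log₂(0.225) = 0.4842
−0.206·log₂(0.206) = 0.4695
−0.110·log₂(0.110) = 0.3503
Sum ≈ 2.6823 → 2.682 bits.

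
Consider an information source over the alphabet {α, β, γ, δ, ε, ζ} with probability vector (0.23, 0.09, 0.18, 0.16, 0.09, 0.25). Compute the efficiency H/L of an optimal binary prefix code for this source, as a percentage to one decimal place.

98.5%

Entropy H = −Σ p log₂ p ≈ 2.4813 bits.
Huffman merges: 9/100+9/100→9/50; 4/25+9/50→17/50; 9/50+23/100→41/100; 1/4+17/50→59/100; 41/100+59/100→1. L = 63/25 ≈ 2.5200.
Efficiency = H/L = 2.4813/2.5200 = 98.5%.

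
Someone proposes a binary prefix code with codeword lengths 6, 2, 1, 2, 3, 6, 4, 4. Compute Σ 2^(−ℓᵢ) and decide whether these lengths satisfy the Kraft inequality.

1.28125; no

With common denominator 2^6 = 64: Σ 2^(−ℓᵢ) = 1/64 + 16/64 + 32/64 + 16/64 + 8/64 + 1/64 + 4/64 + 4/64 = 82/64 = 1.28125.
Kraft's inequality requires Σ ≤ 1; here Σ = 1.28125 > 1, so no such prefix code exists.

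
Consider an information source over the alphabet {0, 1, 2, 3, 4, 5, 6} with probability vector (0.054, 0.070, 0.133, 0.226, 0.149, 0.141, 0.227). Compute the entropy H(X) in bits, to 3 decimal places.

2.661 bits

H = −Σ pᵢ log₂ pᵢ.
−0.054·log₂(0.054) = 0.2274
−0.070·log₂(0.070) = 0.2686
−0.133·log₂(0.133) = 0.3871
−0.226·log₂(0.226) = 0.4849
−0.149·log₂(0.149) = 0.4092
−0.141·log₂(0.141) = 0.3985
−0.227·log₂(0.227) = 0.4856
Sum ≈ 2.6613 → 2.661 bits.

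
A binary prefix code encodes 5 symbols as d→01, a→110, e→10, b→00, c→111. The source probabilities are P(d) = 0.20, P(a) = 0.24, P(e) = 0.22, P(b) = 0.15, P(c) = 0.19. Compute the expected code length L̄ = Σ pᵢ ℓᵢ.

2.43 bits/symbol

L̄ = Σ pᵢ·ℓᵢ = 0.20·2 + 0.24·3 + 0.22·2 + 0.15·2 + 0.19·3 = 2.43 bits/symbol.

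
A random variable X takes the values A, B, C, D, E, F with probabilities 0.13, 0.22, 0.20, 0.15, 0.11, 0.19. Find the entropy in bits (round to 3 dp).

2.544 bits

H = −Σ pᵢ log₂ pᵢ.
−0.13·log₂(0.13) = 0.3826
−0.22·log₂(0.22) = 0.4806
−0.20·log₂(0.20) = 0.4644
−0.15·log₂(0.15) = 0.4105
−0.11·log₂(0.11) = 0.3503
−0.19·log₂(0.19) = 0.4552
Sum ≈ 2.5437 → 2.544 bits.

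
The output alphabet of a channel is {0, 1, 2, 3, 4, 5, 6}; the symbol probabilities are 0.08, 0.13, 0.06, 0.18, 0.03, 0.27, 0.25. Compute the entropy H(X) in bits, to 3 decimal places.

H = −Σ pᵢ log₂ pᵢ.
−0.08·log₂(0.08) = 0.2915
−0.13·log₂(0.13) = 0.3826
−0.06·log₂(0.06) = 0.2435
−0.18·log₂(0.18) = 0.4453
−0.03·log₂(0.03) = 0.1518
−0.27·log₂(0.27) = 0.5100
−0.25·log₂(0.25) = 0.5000
Sum ≈ 2.5248 → 2.525 bits.

2.525 bits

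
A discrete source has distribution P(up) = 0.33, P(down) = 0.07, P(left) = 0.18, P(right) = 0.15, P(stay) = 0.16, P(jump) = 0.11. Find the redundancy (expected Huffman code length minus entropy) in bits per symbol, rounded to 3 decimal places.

Entropy H = −Σ p log₂ p ≈ 2.4255 bits.
Huffman merges: 7/100+11/100→9/50; 3/20+4/25→31/100; 9/50+9/50→9/25; 31/100+33/100→16/25; 9/25+16/25→1. L = 249/100 ≈ 2.4900.
L − H = 2.4900 − 2.4255 = 0.064 bits.

0.064 bits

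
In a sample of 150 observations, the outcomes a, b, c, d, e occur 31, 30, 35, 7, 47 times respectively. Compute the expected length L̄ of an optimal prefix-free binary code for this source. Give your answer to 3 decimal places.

Probabilities are the counts divided by 150.
Repeatedly combine the two least-probable nodes; the expected code length is the sum of the merged weights.
merge 7/150 + 1/5 → 37/150
merge 31/150 + 7/30 → 11/25
merge 37/150 + 47/150 → 14/25
merge 11/25 + 14/25 → 1
L = 37/150 + 11/25 + 14/25 + 1 = 337/150 ≈ 2.247 bits/symbol.

2.247 bits/symbol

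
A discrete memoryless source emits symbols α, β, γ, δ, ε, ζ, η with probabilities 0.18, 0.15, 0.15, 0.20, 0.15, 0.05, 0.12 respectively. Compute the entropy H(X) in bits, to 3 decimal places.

H = −Σ pᵢ log₂ pᵢ.
−0.18·log₂(0.18) = 0.4453
−0.15·log₂(0.15) = 0.4105
−0.15·log₂(0.15) = 0.4105
−0.20·log₂(0.20) = 0.4644
−0.15·log₂(0.15) = 0.4105
−0.05·log₂(0.05) = 0.2161
−0.12·log₂(0.12) = 0.3671
Sum ≈ 2.7245 → 2.724 bits.

2.724 bits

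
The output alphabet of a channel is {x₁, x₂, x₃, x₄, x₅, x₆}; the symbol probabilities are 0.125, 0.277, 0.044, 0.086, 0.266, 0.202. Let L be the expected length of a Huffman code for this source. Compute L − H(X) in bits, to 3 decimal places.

0.020 bits

Entropy H = −Σ p log₂ p ≈ 2.3650 bits.
Huffman merges: 11/250+43/500→13/100; 1/8+13/100→51/200; 101/500+51/200→457/1000; 133/500+277/1000→543/1000; 457/1000+543/1000→1. L = 477/200 ≈ 2.3850.
L − H = 2.3850 − 2.3650 = 0.020 bits.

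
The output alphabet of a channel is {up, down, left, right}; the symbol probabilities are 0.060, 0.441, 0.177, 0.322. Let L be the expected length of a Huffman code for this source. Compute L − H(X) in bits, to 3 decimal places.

0.063 bits

Entropy H = −Σ p log₂ p ≈ 1.7330 bits.
Huffman merges: 3/50+177/1000→237/1000; 237/1000+161/500→559/1000; 441/1000+559/1000→1. L = 449/250 ≈ 1.7960.
L − H = 1.7960 − 1.7330 = 0.063 bits.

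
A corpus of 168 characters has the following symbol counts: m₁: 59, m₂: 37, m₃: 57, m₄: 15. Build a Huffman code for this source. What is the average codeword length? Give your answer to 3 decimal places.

Probabilities are the counts divided by 168.
Repeatedly combine the two least-probable nodes; the expected code length is the sum of the merged weights.
merge 5/56 + 37/168 → 13/42
merge 13/42 + 19/56 → 109/168
merge 59/168 + 109/168 → 1
L = 13/42 + 109/168 + 1 = 47/24 ≈ 1.958 bits/symbol.

1.958 bits/symbol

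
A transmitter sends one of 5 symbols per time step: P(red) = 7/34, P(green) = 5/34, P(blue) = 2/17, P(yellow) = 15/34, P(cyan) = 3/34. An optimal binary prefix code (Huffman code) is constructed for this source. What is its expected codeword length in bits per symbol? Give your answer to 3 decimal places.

2.118 bits/symbol

Repeatedly combine the two least-probable nodes; the expected code length is the sum of the merged weights.
merge 3/34 + 2/17 → 7/34
merge 5/34 + 7/34 → 6/17
merge 7/34 + 6/17 → 19/34
merge 15/34 + 19/34 → 1
L = 7/34 + 6/17 + 19/34 + 1 = 36/17 ≈ 2.118 bits/symbol.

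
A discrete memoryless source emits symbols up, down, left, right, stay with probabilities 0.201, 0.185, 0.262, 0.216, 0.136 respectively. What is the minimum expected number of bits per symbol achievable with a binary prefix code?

2.321 bits/symbol

Repeatedly combine the two least-probable nodes; the expected code length is the sum of the merged weights.
merge 17/125 + 37/200 → 321/1000
merge 201/1000 + 27/125 → 417/1000
merge 131/500 + 321/1000 → 583/1000
merge 417/1000 + 583/1000 → 1
L = 321/1000 + 417/1000 + 583/1000 + 1 = 2321/1000 = 2.321 bits/symbol.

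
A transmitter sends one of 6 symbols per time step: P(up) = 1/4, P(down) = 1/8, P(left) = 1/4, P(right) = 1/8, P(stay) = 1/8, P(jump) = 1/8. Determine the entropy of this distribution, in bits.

Each probability is a power of 1/2, so log₂(1/p) is an integer.
H = Σ p·log₂(1/p) = 1/4·2 + 1/8·3 + 1/4·2 + 1/8·3 + 1/8·3 + 1/8·3 = 2.5 bits.

2.5 bits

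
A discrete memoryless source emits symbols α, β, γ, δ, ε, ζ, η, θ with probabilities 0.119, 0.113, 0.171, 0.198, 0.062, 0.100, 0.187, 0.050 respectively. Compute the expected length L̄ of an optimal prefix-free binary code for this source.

Repeatedly combine the two least-probable nodes; the expected code length is the sum of the merged weights.
merge 1/20 + 31/500 → 14/125
merge 1/10 + 14/125 → 53/250
merge 113/1000 + 119/1000 → 29/125
merge 171/1000 + 187/1000 → 179/500
merge 99/500 + 53/250 → 41/100
merge 29/125 + 179/500 → 59/100
merge 41/100 + 59/100 → 1
L = 14/125 + 53/250 + 29/125 + 179/500 + 41/100 + 59/100 + 1 = 1457/500 = 2.914 bits/symbol.

2.914 bits/symbol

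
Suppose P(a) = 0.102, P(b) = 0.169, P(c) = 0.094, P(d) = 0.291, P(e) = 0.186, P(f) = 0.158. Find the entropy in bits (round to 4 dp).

2.4802 bits

H = −Σ pᵢ log₂ pᵢ.
−0.102·log₂(0.102) = 0.3359
−0.169·log₂(0.169) = 0.4335
−0.094·log₂(0.094) = 0.3207
−0.291·log₂(0.291) = 0.5182
−0.186·log₂(0.186) = 0.4514
−0.158·log₂(0.158) = 0.4206
Sum ≈ 2.4802 → 2.4802 bits.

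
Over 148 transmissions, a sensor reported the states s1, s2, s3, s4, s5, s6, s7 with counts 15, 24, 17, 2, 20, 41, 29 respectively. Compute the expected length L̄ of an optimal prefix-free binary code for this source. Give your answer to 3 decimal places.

2.642 bits/symbol

Probabilities are the counts divided by 148.
Repeatedly combine the two least-probable nodes; the expected code length is the sum of the merged weights.
merge 1/74 + 15/148 → 17/148
merge 17/148 + 17/148 → 17/74
merge 5/37 + 6/37 → 11/37
merge 29/148 + 17/74 → 63/148
merge 41/148 + 11/37 → 85/148
merge 63/148 + 85/148 → 1
L = 17/148 + 17/74 + 11/37 + 63/148 + 85/148 + 1 = 391/148 ≈ 2.642 bits/symbol.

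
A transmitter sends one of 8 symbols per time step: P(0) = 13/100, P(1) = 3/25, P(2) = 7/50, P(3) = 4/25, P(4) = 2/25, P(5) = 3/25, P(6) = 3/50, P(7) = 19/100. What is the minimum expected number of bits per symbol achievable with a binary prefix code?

Repeatedly combine the two least-probable nodes; the expected code length is the sum of the merged weights.
merge 3/50 + 2/25 → 7/50
merge 3/25 + 3/25 → 6/25
merge 13/100 + 7/50 → 27/100
merge 7/50 + 4/25 → 3/10
merge 19/100 + 6/25 → 43/100
merge 27/100 + 3/10 → 57/100
merge 43/100 + 57/100 → 1
L = 7/50 + 6/25 + 27/100 + 3/10 + 43/100 + 57/100 + 1 = 59/20 = 2.95 bits/symbol.

2.95 bits/symbol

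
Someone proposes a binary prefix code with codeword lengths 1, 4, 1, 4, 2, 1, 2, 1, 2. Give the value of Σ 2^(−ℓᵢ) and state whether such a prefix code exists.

With common denominator 2^4 = 16: Σ 2^(−ℓᵢ) = 8/16 + 1/16 + 8/16 + 1/16 + 4/16 + 8/16 + 4/16 + 8/16 + 4/16 = 46/16 = 2.875.
Kraft's inequality requires Σ ≤ 1; here Σ = 2.875 > 1, so no such prefix code exists.

2.875; no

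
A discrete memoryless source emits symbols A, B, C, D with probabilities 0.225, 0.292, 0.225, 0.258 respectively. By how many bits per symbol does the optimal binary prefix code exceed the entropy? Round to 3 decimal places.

Entropy H = −Σ p log₂ p ≈ 1.9913 bits.
Huffman merges: 9/40+9/40→9/20; 129/500+73/250→11/20; 9/20+11/20→1. L = 2 ≈ 2.0000.
L − H = 2.0000 − 1.9913 = 0.009 bits.

0.009 bits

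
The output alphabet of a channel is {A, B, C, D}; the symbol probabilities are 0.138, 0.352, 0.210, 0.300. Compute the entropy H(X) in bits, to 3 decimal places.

1.918 bits

H = −Σ pᵢ log₂ pᵢ.
−0.138·log₂(0.138) = 0.3943
−0.352·log₂(0.352) = 0.5302
−0.210·log₂(0.210) = 0.4728
−0.300·log₂(0.300) = 0.5211
Sum ≈ 1.9185 → 1.918 bits.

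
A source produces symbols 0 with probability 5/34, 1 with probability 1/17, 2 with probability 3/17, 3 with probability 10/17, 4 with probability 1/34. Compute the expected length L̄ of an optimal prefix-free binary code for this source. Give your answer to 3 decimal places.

Repeatedly combine the two least-probable nodes; the expected code length is the sum of the merged weights.
merge 1/34 + 1/17 → 3/34
merge 3/34 + 5/34 → 4/17
merge 3/17 + 4/17 → 7/17
merge 7/17 + 10/17 → 1
L = 3/34 + 4/17 + 7/17 + 1 = 59/34 ≈ 1.735 bits/symbol.

1.735 bits/symbol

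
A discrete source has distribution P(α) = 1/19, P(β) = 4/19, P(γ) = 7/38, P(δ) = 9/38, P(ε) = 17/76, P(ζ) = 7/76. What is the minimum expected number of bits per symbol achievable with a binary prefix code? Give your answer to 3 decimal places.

2.474 bits/symbol

Repeatedly combine the two least-probable nodes; the expected code length is the sum of the merged weights.
merge 1/19 + 7/76 → 11/76
merge 11/76 + 7/38 → 25/76
merge 4/19 + 17/76 → 33/76
merge 9/38 + 25/76 → 43/76
merge 33/76 + 43/76 → 1
L = 11/76 + 25/76 + 33/76 + 43/76 + 1 = 47/19 ≈ 2.474 bits/symbol.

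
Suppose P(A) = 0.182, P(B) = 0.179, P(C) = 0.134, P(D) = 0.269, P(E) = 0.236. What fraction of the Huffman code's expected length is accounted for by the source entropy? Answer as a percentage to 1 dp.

98.6%

Entropy H = −Σ p log₂ p ≈ 2.2814 bits.
Huffman merges: 67/500+179/1000→313/1000; 91/500+59/250→209/500; 269/1000+313/1000→291/500; 209/500+291/500→1. L = 2313/1000 ≈ 2.3130.
Efficiency = H/L = 2.2814/2.3130 = 98.6%.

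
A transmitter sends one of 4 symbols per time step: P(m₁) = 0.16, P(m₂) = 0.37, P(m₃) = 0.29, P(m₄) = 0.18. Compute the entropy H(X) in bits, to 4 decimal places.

1.9170 bits

H = −Σ pᵢ log₂ pᵢ.
−0.16·log₂(0.16) = 0.4230
−0.37·log₂(0.37) = 0.5307
−0.29·log₂(0.29) = 0.5179
−0.18·log₂(0.18) = 0.4453
Sum ≈ 1.9170 → 1.9170 bits.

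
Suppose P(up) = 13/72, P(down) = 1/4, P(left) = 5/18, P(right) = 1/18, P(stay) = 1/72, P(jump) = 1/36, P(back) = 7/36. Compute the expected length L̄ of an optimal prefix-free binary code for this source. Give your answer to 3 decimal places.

Repeatedly combine the two least-probable nodes; the expected code length is the sum of the merged weights.
merge 1/72 + 1/36 → 1/24
merge 1/24 + 1/18 → 7/72
merge 7/72 + 13/72 → 5/18
merge 7/36 + 1/4 → 4/9
merge 5/18 + 5/18 → 5/9
merge 4/9 + 5/9 → 1
L = 1/24 + 7/72 + 5/18 + 4/9 + 5/9 + 1 = 29/12 ≈ 2.417 bits/symbol.

2.417 bits/symbol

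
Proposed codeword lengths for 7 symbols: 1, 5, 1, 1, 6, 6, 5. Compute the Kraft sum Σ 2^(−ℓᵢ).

1.59375

With common denominator 2^6 = 64: Σ 2^(−ℓᵢ) = 32/64 + 2/64 + 32/64 + 32/64 + 1/64 + 1/64 + 2/64 = 102/64 = 1.59375.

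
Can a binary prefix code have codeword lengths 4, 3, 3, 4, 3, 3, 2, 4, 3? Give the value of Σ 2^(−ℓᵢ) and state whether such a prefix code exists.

With common denominator 2^4 = 16: Σ 2^(−ℓᵢ) = 1/16 + 2/16 + 2/16 + 1/16 + 2/16 + 2/16 + 4/16 + 1/16 + 2/16 = 17/16 = 1.0625.
Kraft's inequality requires Σ ≤ 1; here Σ = 1.0625 > 1, so no such prefix code exists.

1.0625; no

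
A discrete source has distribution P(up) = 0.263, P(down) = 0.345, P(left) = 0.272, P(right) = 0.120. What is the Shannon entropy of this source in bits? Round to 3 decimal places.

H = −Σ pᵢ log₂ pᵢ.
−0.263·log₂(0.263) = 0.5068
−0.345·log₂(0.345) = 0.5297
−0.272·log₂(0.272) = 0.5109
−0.120·log₂(0.120) = 0.3671
Sum ≈ 1.9144 → 1.914 bits.

1.914 bits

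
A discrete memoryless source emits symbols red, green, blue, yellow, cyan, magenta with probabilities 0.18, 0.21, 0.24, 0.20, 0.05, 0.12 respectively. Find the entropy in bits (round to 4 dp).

2.4598 bits

H = −Σ pᵢ log₂ pᵢ.
−0.18·log₂(0.18) = 0.4453
−0.21·log₂(0.21) = 0.4728
−0.24·log₂(0.24) = 0.4941
−0.20·log₂(0.20) = 0.4644
−0.05·log₂(0.05) = 0.2161
−0.12·log₂(0.12) = 0.3671
Sum ≈ 2.4598 → 2.4598 bits.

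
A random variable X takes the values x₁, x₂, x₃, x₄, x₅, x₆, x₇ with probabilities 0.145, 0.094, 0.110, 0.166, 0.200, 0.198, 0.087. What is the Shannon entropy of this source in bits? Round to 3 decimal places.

H = −Σ pᵢ log₂ pᵢ.
−0.145·log₂(0.145) = 0.4040
−0.094·log₂(0.094) = 0.3207
−0.110·log₂(0.110) = 0.3503
−0.166·log₂(0.166) = 0.4301
−0.200·log₂(0.200) = 0.4644
−0.198·log₂(0.198) = 0.4626
−0.087·log₂(0.087) = 0.3065
Sum ≈ 2.7384 → 2.738 bits.

2.738 bits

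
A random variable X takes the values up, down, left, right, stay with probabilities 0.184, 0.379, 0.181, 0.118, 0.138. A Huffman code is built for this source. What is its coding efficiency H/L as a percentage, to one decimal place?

Entropy H = −Σ p log₂ p ≈ 2.1843 bits.
Huffman merges: 59/500+69/500→32/125; 181/1000+23/125→73/200; 32/125+73/200→621/1000; 379/1000+621/1000→1. L = 1121/500 ≈ 2.2420.
Efficiency = H/L = 2.1843/2.2420 = 97.4%.

97.4%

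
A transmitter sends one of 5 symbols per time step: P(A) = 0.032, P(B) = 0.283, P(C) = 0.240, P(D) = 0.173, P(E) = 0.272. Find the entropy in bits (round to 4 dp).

2.1172 bits

H = −Σ pᵢ log₂ pᵢ.
−0.032·log₂(0.032) = 0.1589
−0.283·log₂(0.283) = 0.5154
−0.240·log₂(0.240) = 0.4941
−0.173·log₂(0.173) = 0.4379
−0.272·log₂(0.272) = 0.5109
Sum ≈ 2.1172 → 2.1172 bits.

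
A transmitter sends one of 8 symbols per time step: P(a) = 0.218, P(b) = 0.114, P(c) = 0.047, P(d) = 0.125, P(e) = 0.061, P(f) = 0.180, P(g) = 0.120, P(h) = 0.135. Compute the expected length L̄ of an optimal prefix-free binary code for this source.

Repeatedly combine the two least-probable nodes; the expected code length is the sum of the merged weights.
merge 47/1000 + 61/1000 → 27/250
merge 27/250 + 57/500 → 111/500
merge 3/25 + 1/8 → 49/200
merge 27/200 + 9/50 → 63/200
merge 109/500 + 111/500 → 11/25
merge 49/200 + 63/200 → 14/25
merge 11/25 + 14/25 → 1
L = 27/250 + 111/500 + 49/200 + 63/200 + 11/25 + 14/25 + 1 = 289/100 = 2.89 bits/symbol.

2.89 bits/symbol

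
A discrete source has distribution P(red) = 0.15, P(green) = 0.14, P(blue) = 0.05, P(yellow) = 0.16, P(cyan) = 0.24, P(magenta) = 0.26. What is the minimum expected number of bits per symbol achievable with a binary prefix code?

Repeatedly combine the two least-probable nodes; the expected code length is the sum of the merged weights.
merge 1/20 + 7/50 → 19/100
merge 3/20 + 4/25 → 31/100
merge 19/100 + 6/25 → 43/100
merge 13/50 + 31/100 → 57/100
merge 43/100 + 57/100 → 1
L = 19/100 + 31/100 + 43/100 + 57/100 + 1 = 5/2 = 2.5 bits/symbol.

2.5 bits/symbol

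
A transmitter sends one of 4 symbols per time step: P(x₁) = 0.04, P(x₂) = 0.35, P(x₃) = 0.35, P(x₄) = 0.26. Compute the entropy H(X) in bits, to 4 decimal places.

1.7512 bits

H = −Σ pᵢ log₂ pᵢ.
−0.04·log₂(0.04) = 0.1858
−0.35·log₂(0.35) = 0.5301
−0.35·log₂(0.35) = 0.5301
−0.26·log₂(0.26) = 0.5053
Sum ≈ 1.7512 → 1.7512 bits.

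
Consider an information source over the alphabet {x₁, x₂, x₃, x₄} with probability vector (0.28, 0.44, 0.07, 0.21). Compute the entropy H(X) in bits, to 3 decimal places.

H = −Σ pᵢ log₂ pᵢ.
−0.28·log₂(0.28) = 0.5142
−0.44·log₂(0.44) = 0.5211
−0.07·log₂(0.07) = 0.2686
−0.21·log₂(0.21) = 0.4728
Sum ≈ 1.7767 → 1.777 bits.

1.777 bits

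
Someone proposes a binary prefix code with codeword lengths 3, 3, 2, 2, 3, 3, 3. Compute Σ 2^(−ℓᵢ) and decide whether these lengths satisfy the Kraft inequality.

1.125; no

With common denominator 2^3 = 8: Σ 2^(−ℓᵢ) = 1/8 + 1/8 + 2/8 + 2/8 + 1/8 + 1/8 + 1/8 = 9/8 = 1.125.
Kraft's inequality requires Σ ≤ 1; here Σ = 1.125 > 1, so no such prefix code exists.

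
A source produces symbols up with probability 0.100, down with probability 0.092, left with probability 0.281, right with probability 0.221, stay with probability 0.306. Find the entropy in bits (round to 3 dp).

2.168 bits

H = −Σ pᵢ log₂ pᵢ.
−0.100·log₂(0.100) = 0.3322
−0.092·log₂(0.092) = 0.3167
−0.281·log₂(0.281) = 0.5146
−0.221·log₂(0.221) = 0.4813
−0.306·log₂(0.306) = 0.5228
Sum ≈ 2.1676 → 2.168 bits.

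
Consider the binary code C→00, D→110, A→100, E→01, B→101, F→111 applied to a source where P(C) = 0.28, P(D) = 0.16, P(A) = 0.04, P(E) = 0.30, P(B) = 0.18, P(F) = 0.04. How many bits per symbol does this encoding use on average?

L̄ = Σ pᵢ·ℓᵢ = 0.28·2 + 0.16·3 + 0.04·3 + 0.30·2 + 0.18·3 + 0.04·3 = 2.42 bits/symbol.

2.42 bits/symbol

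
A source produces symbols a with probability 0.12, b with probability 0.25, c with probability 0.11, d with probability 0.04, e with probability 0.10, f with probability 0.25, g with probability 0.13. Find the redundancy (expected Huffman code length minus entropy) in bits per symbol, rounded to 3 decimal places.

0.022 bits

Entropy H = −Σ p log₂ p ≈ 2.6179 bits.
Huffman merges: 1/25+1/10→7/50; 11/100+3/25→23/100; 13/100+7/50→27/100; 23/100+1/4→12/25; 1/4+27/100→13/25; 12/25+13/25→1. L = 66/25 ≈ 2.6400.
L − H = 2.6400 − 2.6179 = 0.022 bits.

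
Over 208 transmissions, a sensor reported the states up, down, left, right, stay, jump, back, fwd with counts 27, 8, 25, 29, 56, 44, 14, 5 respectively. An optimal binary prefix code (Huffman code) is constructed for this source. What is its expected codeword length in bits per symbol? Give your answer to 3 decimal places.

2.712 bits/symbol

Probabilities are the counts divided by 208.
Repeatedly combine the two least-probable nodes; the expected code length is the sum of the merged weights.
merge 5/208 + 1/26 → 1/16
merge 1/16 + 7/104 → 27/208
merge 25/208 + 27/208 → 1/4
merge 27/208 + 29/208 → 7/26
merge 11/52 + 1/4 → 6/13
merge 7/26 + 7/26 → 7/13
merge 6/13 + 7/13 → 1
L = 1/16 + 27/208 + 1/4 + 7/26 + 6/13 + 7/13 + 1 = 141/52 ≈ 2.712 bits/symbol.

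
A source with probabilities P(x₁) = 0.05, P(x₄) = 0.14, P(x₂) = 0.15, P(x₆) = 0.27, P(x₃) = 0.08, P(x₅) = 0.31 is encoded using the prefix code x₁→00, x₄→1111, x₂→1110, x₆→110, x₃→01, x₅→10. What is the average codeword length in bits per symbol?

L̄ = Σ pᵢ·ℓᵢ = 0.05·2 + 0.14·4 + 0.15·4 + 0.27·3 + 0.08·2 + 0.31·2 = 2.85 bits/symbol.

2.85 bits/symbol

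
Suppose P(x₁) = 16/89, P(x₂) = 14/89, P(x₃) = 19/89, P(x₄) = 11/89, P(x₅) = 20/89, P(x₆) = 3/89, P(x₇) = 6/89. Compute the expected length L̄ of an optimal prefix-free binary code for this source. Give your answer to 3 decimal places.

Repeatedly combine the two least-probable nodes; the expected code length is the sum of the merged weights.
merge 3/89 + 6/89 → 9/89
merge 9/89 + 11/89 → 20/89
merge 14/89 + 16/89 → 30/89
merge 19/89 + 20/89 → 39/89
merge 20/89 + 30/89 → 50/89
merge 39/89 + 50/89 → 1
L = 9/89 + 20/89 + 30/89 + 39/89 + 50/89 + 1 = 237/89 ≈ 2.663 bits/symbol.

2.663 bits/symbol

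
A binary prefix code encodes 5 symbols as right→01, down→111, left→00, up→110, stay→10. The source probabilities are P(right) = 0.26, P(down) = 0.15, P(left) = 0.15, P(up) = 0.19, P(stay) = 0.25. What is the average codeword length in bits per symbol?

L̄ = Σ pᵢ·ℓᵢ = 0.26·2 + 0.15·3 + 0.15·2 + 0.19·3 + 0.25·2 = 2.34 bits/symbol.

2.34 bits/symbol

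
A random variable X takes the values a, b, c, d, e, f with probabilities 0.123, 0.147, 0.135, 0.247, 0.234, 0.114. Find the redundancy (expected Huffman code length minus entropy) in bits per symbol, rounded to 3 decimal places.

Entropy H = −Σ p log₂ p ≈ 2.5143 bits.
Huffman merges: 57/500+123/1000→237/1000; 27/200+147/1000→141/500; 117/500+237/1000→471/1000; 247/1000+141/500→529/1000; 471/1000+529/1000→1. L = 2519/1000 ≈ 2.5190.
L − H = 2.5190 − 2.5143 = 0.005 bits.

0.005 bits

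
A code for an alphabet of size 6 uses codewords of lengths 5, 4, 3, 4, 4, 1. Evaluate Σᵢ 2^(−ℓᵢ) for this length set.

0.84375

With common denominator 2^5 = 32: Σ 2^(−ℓᵢ) = 1/32 + 2/32 + 4/32 + 2/32 + 2/32 + 16/32 = 27/32 = 0.84375.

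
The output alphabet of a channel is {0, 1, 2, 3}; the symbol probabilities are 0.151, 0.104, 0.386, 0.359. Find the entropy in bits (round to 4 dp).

1.8121 bits

H = −Σ pᵢ log₂ pᵢ.
−0.151·log₂(0.151) = 0.4118
−0.104·log₂(0.104) = 0.3396
−0.386·log₂(0.386) = 0.5301
−0.359·log₂(0.359) = 0.5306
Sum ≈ 1.8121 → 1.8121 bits.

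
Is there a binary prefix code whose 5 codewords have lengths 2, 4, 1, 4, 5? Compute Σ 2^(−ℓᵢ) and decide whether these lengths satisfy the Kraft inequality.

0.90625; yes

With common denominator 2^5 = 32: Σ 2^(−ℓᵢ) = 8/32 + 2/32 + 16/32 + 2/32 + 1/32 = 29/32 = 0.90625.
Kraft's inequality requires Σ ≤ 1; here Σ = 0.90625 ≤ 1, so such a prefix code exists.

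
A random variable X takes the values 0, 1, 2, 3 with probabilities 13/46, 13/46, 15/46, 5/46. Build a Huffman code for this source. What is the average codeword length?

Repeatedly combine the two least-probable nodes; the expected code length is the sum of the merged weights.
merge 5/46 + 13/46 → 9/23
merge 13/46 + 15/46 → 14/23
merge 9/23 + 14/23 → 1
L = 9/23 + 14/23 + 1 = 2 bits/symbol.

2 bits/symbol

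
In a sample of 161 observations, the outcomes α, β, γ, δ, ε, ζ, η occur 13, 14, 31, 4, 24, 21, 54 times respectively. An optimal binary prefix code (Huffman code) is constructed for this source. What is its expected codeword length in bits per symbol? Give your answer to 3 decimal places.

2.578 bits/symbol

Probabilities are the counts divided by 161.
Repeatedly combine the two least-probable nodes; the expected code length is the sum of the merged weights.
merge 4/161 + 13/161 → 17/161
merge 2/23 + 17/161 → 31/161
merge 3/23 + 24/161 → 45/161
merge 31/161 + 31/161 → 62/161
merge 45/161 + 54/161 → 99/161
merge 62/161 + 99/161 → 1
L = 17/161 + 31/161 + 45/161 + 62/161 + 99/161 + 1 = 415/161 ≈ 2.578 bits/symbol.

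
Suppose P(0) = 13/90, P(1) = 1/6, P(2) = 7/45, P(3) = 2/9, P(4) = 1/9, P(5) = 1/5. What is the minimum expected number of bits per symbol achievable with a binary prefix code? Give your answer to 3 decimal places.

Repeatedly combine the two least-probable nodes; the expected code length is the sum of the merged weights.
merge 1/9 + 13/90 → 23/90
merge 7/45 + 1/6 → 29/90
merge 1/5 + 2/9 → 19/45
merge 23/90 + 29/90 → 26/45
merge 19/45 + 26/45 → 1
L = 23/90 + 29/90 + 19/45 + 26/45 + 1 = 116/45 ≈ 2.578 bits/symbol.

2.578 bits/symbol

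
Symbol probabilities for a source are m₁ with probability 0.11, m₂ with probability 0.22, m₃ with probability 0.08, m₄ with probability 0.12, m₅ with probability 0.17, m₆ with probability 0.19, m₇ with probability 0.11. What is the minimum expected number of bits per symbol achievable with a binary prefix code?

2.78 bits/symbol

Repeatedly combine the two least-probable nodes; the expected code length is the sum of the merged weights.
merge 2/25 + 11/100 → 19/100
merge 11/100 + 3/25 → 23/100
merge 17/100 + 19/100 → 9/25
merge 19/100 + 11/50 → 41/100
merge 23/100 + 9/25 → 59/100
merge 41/100 + 59/100 → 1
L = 19/100 + 23/100 + 9/25 + 41/100 + 59/100 + 1 = 139/50 = 2.78 bits/symbol.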